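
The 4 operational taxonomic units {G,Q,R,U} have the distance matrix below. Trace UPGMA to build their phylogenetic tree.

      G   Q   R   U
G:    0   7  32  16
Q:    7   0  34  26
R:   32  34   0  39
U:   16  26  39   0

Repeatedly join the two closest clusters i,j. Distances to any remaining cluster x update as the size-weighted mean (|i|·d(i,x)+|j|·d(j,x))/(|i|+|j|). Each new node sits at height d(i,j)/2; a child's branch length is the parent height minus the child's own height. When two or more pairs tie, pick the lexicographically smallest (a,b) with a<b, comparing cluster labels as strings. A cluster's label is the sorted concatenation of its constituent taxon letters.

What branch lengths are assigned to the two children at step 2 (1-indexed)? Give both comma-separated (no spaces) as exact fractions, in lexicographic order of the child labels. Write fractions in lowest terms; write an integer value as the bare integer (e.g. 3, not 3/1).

step 1: merge (G,Q) at d=7; branch lengths G→7/2, Q→7/2; new cluster GQ
  updated: d(GQ,R)=33, d(GQ,U)=21
step 2: merge (GQ,U) at d=21; branch lengths GQ→7, U→21/2; new cluster GQU
  updated: d(GQU,R)=35
step 3: merge (GQU,R) at d=35; branch lengths GQU→7, R→35/2; new cluster GQRU
final tree: (((G:7/2,Q:7/2):7,U:21/2):7,R:35/2)
total length: 49

7,21/2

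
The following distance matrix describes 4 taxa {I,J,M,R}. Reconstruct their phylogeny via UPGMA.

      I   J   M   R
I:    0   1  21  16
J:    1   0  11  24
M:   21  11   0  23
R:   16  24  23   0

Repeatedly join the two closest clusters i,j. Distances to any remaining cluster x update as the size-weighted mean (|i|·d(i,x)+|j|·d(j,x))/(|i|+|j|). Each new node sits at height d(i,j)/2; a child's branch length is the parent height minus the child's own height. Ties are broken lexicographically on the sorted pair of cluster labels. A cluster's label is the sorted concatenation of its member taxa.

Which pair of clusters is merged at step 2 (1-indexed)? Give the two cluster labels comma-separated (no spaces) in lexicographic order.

IJ,M

iteration 1: select I,J (d=1); attach at lengths (1/2, 1/2); label the merged cluster IJ
  updated: d(IJ,M)=16, d(IJ,R)=20
iteration 2: select IJ,M (d=16); attach at lengths (15/2, 8); label the merged cluster IJM
  updated: d(IJM,R)=21
iteration 3: select IJM,R (d=21); attach at lengths (5/2, 21/2); label the merged cluster IJMR
final tree: (((I:1/2,J:1/2):15/2,M:8):5/2,R:21/2)
total length: 59/2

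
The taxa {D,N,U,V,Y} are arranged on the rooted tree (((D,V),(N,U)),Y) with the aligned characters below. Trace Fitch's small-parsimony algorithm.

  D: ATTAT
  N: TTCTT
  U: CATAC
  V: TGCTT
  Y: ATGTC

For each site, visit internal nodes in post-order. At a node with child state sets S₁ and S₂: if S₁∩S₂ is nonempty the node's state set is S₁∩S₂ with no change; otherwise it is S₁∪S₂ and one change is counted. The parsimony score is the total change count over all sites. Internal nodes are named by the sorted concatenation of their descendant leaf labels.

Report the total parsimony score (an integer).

12

[col 0] DV: children D:{A}, V:{T} ∪→ {A,T}; cost 1
[col 0] NU: children N:{T}, U:{C} ∪→ {C,T}; cost 1
[col 0] DNUV: children DV:{A,T}, NU:{C,T} ∩→ {T}; cost 0
[col 0] DNUVY: children DNUV:{T}, Y:{A} ∪→ {A,T}; cost 1
[col 1] DV: children D:{T}, V:{G} ∪→ {G,T}; cost 1
[col 1] NU: children N:{T}, U:{A} ∪→ {A,T}; cost 1
[col 1] DNUV: children DV:{G,T}, NU:{A,T} ∩→ {T}; cost 0
[col 1] DNUVY: children DNUV:{T}, Y:{T} ∩→ {T}; cost 0
[col 2] DV: children D:{T}, V:{C} ∪→ {C,T}; cost 1
[col 2] NU: children N:{C}, U:{T} ∪→ {C,T}; cost 1
[col 2] DNUV: children DV:{C,T}, NU:{C,T} ∩→ {C,T}; cost 0
[col 2] DNUVY: children DNUV:{C,T}, Y:{G} ∪→ {C,G,T}; cost 1
[col 3] DV: children D:{A}, V:{T} ∪→ {A,T}; cost 1
[col 3] NU: children N:{T}, U:{A} ∪→ {A,T}; cost 1
[col 3] DNUV: children DV:{A,T}, NU:{A,T} ∩→ {A,T}; cost 0
[col 3] DNUVY: children DNUV:{A,T}, Y:{T} ∩→ {T}; cost 0
[col 4] DV: children D:{T}, V:{T} ∩→ {T}; cost 0
[col 4] NU: children N:{T}, U:{C} ∪→ {C,T}; cost 1
[col 4] DNUV: children DV:{T}, NU:{C,T} ∩→ {T}; cost 0
[col 4] DNUVY: children DNUV:{T}, Y:{C} ∪→ {C,T}; cost 1
per-site changes: [3, 2, 3, 2, 2]; total = 12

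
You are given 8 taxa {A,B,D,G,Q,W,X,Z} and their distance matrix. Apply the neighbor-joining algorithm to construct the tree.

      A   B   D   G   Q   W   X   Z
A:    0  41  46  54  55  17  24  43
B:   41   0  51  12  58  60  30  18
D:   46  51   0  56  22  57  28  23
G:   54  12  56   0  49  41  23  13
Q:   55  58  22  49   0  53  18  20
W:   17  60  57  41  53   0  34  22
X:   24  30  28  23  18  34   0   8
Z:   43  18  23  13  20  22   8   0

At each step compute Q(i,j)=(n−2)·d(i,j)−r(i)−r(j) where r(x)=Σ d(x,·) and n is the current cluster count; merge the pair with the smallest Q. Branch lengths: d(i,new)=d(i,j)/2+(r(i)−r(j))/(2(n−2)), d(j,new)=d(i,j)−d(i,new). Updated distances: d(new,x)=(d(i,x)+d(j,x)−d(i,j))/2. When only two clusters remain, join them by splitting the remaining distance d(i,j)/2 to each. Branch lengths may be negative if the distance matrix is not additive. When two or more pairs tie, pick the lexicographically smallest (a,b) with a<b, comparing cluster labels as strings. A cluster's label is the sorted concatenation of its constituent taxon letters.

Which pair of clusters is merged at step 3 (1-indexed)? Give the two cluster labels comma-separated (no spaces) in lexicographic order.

iteration 1: select A,W (d=17, Q=-462); attach at lengths (49/6, 53/6); label the merged cluster AW
  updated: d(AW,B)=42, d(AW,D)=43, d(AW,G)=39, d(AW,Q)=91/2, d(AW,X)=41/2, d(AW,Z)=24
iteration 2: select B,G (d=12, Q=-343); attach at lengths (79/10, 41/10); label the merged cluster BG
  updated: d(AW,BG)=69/2, d(BG,D)=95/2, d(BG,Q)=95/2, d(BG,X)=41/2, d(BG,Z)=19/2
iteration 3: select D,Q (d=22, Q=-457/2); attach at lengths (197/16, 155/16); label the merged cluster DQ
  updated: d(AW,DQ)=133/4, d(BG,DQ)=73/2, d(DQ,X)=12, d(DQ,Z)=21/2
iteration 4: select BG,Z (d=19/2, Q=-249/2); attach at lengths (155/12, -41/12); label the merged cluster BGZ
  updated: d(AW,BGZ)=49/2, d(BGZ,DQ)=75/4, d(BGZ,X)=19/2
iteration 5: select AW,BGZ (d=49/2, Q=-82); attach at lengths (149/8, 47/8); label the merged cluster ABGWZ
  updated: d(ABGWZ,DQ)=55/4, d(ABGWZ,X)=11/4
iteration 6: select ABGWZ,DQ (d=55/4, Q=-57/2); attach at lengths (9/4, 23/2); label the merged cluster ABDGQWZ
  updated: d(ABDGQWZ,X)=1/2
iteration 7: select ABDGQWZ,X (d=1/2); attach at lengths (1/4, 1/4); label the merged cluster ABDGQWXZ
final tree: ((((A:49/6,W:53/6):149/8,((B:79/10,G:41/10):155/12,Z:-41/12):47/8):9/4,(D:197/16,Q:155/16):23/2):1/4,X:1/4)
total length: 397/4

D,Q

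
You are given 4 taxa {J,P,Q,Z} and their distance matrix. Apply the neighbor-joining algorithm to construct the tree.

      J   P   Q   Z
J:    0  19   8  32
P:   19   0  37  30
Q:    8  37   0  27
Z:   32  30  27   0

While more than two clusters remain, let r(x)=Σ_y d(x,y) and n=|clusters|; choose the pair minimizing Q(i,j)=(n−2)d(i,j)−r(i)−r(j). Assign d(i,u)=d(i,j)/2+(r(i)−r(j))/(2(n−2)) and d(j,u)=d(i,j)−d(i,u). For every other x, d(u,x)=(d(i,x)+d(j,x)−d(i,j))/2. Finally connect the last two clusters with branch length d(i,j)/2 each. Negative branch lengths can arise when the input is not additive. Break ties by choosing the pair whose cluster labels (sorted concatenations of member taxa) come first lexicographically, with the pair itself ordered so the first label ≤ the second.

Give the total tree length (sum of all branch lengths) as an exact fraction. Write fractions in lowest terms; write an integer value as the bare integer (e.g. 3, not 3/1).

1. join J+Q (d=8, Q=-115) ⇒ JQ; edges |J|=3/4, |Q|=29/4
  updated: d(JQ,P)=24, d(JQ,Z)=51/2
2. join JQ+P (d=24, Q=-159/2) ⇒ JPQ; edges |JQ|=39/4, |P|=57/4
  updated: d(JPQ,Z)=63/4
3. join JPQ+Z (d=63/4) ⇒ JPQZ; edges |JPQ|=63/8, |Z|=63/8
final tree: (((J:3/4,Q:29/4):39/4,P:57/4):63/8,Z:63/8)
total length: 191/4

191/4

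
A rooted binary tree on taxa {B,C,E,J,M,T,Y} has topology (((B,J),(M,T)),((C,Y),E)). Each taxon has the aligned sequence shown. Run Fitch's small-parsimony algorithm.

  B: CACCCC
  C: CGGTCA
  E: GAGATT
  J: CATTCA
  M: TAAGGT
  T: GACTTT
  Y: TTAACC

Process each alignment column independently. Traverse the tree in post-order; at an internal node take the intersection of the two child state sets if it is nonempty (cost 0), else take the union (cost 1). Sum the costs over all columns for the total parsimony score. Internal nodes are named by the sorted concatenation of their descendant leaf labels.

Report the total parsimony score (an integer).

BJ@0: {C} ∩ {C} = {C} (intersection, +0)
MT@0: {T} ∪ {G} = {G,T} (union, +1)
BJMT@0: {C} ∪ {G,T} = {C,G,T} (union, +1)
CY@0: {C} ∪ {T} = {C,T} (union, +1)
CEY@0: {C,T} ∪ {G} = {C,G,T} (union, +1)
BCEJMTY@0: {C,G,T} ∩ {C,G,T} = {C,G,T} (intersection, +0)
BJ@1: {A} ∩ {A} = {A} (intersection, +0)
MT@1: {A} ∩ {A} = {A} (intersection, +0)
BJMT@1: {A} ∩ {A} = {A} (intersection, +0)
CY@1: {G} ∪ {T} = {G,T} (union, +1)
CEY@1: {G,T} ∪ {A} = {A,G,T} (union, +1)
BCEJMTY@1: {A} ∩ {A,G,T} = {A} (intersection, +0)
BJ@2: {C} ∪ {T} = {C,T} (union, +1)
MT@2: {A} ∪ {C} = {A,C} (union, +1)
BJMT@2: {C,T} ∩ {A,C} = {C} (intersection, +0)
CY@2: {G} ∪ {A} = {A,G} (union, +1)
CEY@2: {A,G} ∩ {G} = {G} (intersection, +0)
BCEJMTY@2: {C} ∪ {G} = {C,G} (union, +1)
BJ@3: {C} ∪ {T} = {C,T} (union, +1)
MT@3: {G} ∪ {T} = {G,T} (union, +1)
BJMT@3: {C,T} ∩ {G,T} = {T} (intersection, +0)
CY@3: {T} ∪ {A} = {A,T} (union, +1)
CEY@3: {A,T} ∩ {A} = {A} (intersection, +0)
BCEJMTY@3: {T} ∪ {A} = {A,T} (union, +1)
BJ@4: {C} ∩ {C} = {C} (intersection, +0)
MT@4: {G} ∪ {T} = {G,T} (union, +1)
BJMT@4: {C} ∪ {G,T} = {C,G,T} (union, +1)
CY@4: {C} ∩ {C} = {C} (intersection, +0)
CEY@4: {C} ∪ {T} = {C,T} (union, +1)
BCEJMTY@4: {C,G,T} ∩ {C,T} = {C,T} (intersection, +0)
BJ@5: {C} ∪ {A} = {A,C} (union, +1)
MT@5: {T} ∩ {T} = {T} (intersection, +0)
BJMT@5: {A,C} ∪ {T} = {A,C,T} (union, +1)
CY@5: {A} ∪ {C} = {A,C} (union, +1)
CEY@5: {A,C} ∪ {T} = {A,C,T} (union, +1)
BCEJMTY@5: {A,C,T} ∩ {A,C,T} = {A,C,T} (intersection, +0)
per-site changes: [4, 2, 4, 4, 3, 4]; total = 21

21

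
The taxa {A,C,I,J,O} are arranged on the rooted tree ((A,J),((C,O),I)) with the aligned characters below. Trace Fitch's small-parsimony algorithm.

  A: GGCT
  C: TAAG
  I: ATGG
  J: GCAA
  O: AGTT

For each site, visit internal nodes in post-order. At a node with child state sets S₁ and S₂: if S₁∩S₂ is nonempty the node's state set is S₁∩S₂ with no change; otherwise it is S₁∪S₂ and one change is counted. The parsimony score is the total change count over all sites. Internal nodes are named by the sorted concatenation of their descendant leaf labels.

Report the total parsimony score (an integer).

11

site 0, node AJ: A={G} ∩ J={G} → {G} (+0)
site 0, node CO: C={T} ∪ O={A} → {A,T} (+1)
site 0, node CIO: CO={A,T} ∩ I={A} → {A} (+0)
site 0, node ACIJO: AJ={G} ∪ CIO={A} → {A,G} (+1)
site 1, node AJ: A={G} ∪ J={C} → {C,G} (+1)
site 1, node CO: C={A} ∪ O={G} → {A,G} (+1)
site 1, node CIO: CO={A,G} ∪ I={T} → {A,G,T} (+1)
site 1, node ACIJO: AJ={C,G} ∩ CIO={A,G,T} → {G} (+0)
site 2, node AJ: A={C} ∪ J={A} → {A,C} (+1)
site 2, node CO: C={A} ∪ O={T} → {A,T} (+1)
site 2, node CIO: CO={A,T} ∪ I={G} → {A,G,T} (+1)
site 2, node ACIJO: AJ={A,C} ∩ CIO={A,G,T} → {A} (+0)
site 3, node AJ: A={T} ∪ J={A} → {A,T} (+1)
site 3, node CO: C={G} ∪ O={T} → {G,T} (+1)
site 3, node CIO: CO={G,T} ∩ I={G} → {G} (+0)
site 3, node ACIJO: AJ={A,T} ∪ CIO={G} → {A,G,T} (+1)
per-site changes: [2, 3, 3, 3]; total = 11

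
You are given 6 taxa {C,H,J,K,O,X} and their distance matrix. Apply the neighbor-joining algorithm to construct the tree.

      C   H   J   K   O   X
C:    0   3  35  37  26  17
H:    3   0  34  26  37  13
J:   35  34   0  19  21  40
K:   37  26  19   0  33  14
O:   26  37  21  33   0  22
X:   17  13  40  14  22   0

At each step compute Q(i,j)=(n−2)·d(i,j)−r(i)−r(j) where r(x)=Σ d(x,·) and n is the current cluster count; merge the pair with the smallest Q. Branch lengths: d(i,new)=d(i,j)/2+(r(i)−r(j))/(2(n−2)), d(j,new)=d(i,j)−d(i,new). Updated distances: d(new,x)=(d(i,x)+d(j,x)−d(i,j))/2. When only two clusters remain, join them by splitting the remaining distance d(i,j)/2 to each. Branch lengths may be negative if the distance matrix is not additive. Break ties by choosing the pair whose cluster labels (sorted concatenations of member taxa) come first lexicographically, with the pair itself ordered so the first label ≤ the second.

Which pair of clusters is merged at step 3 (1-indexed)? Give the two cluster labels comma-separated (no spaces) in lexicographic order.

iteration 1: select C,H (d=3, Q=-219); attach at lengths (17/8, 7/8); label the merged cluster CH
  updated: d(CH,J)=33, d(CH,K)=30, d(CH,O)=30, d(CH,X)=27/2
iteration 2: select J,O (d=21, Q=-156); attach at lengths (35/3, 28/3); label the merged cluster JO
  updated: d(CH,JO)=21, d(JO,K)=31/2, d(JO,X)=41/2
iteration 3: select CH,X (d=27/2, Q=-171/2); attach at lengths (87/8, 21/8); label the merged cluster CHX
  updated: d(CHX,JO)=14, d(CHX,K)=61/4
iteration 4: select CHX,JO (d=14, Q=-179/4); attach at lengths (55/8, 57/8); label the merged cluster CHJOX
  updated: d(CHJOX,K)=67/8
iteration 5: select CHJOX,K (d=67/8); attach at lengths (67/16, 67/16); label the merged cluster CHJKOX
final tree: ((((C:17/8,H:7/8):87/8,X:21/8):55/8,(J:35/3,O:28/3):57/8):67/16,K:67/16)
total length: 479/8

CH,X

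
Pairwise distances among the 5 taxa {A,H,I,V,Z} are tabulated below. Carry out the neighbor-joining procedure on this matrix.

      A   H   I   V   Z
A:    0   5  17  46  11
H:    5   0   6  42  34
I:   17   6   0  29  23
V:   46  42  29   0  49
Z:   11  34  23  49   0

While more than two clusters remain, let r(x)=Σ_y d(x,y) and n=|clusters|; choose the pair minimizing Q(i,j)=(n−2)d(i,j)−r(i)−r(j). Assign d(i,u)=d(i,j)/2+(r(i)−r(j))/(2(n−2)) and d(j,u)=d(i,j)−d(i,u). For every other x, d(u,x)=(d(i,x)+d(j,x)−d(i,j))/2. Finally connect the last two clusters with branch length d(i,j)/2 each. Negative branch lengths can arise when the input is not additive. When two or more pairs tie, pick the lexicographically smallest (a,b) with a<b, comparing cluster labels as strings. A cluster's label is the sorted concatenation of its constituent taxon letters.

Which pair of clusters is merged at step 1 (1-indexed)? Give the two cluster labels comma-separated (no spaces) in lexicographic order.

iteration 1: select A,Z (d=11, Q=-163); attach at lengths (-5/6, 71/6); label the merged cluster AZ
  updated: d(AZ,H)=14, d(AZ,I)=29/2, d(AZ,V)=42
iteration 2: select AZ,H (d=14, Q=-209/2); attach at lengths (73/8, 39/8); label the merged cluster AHZ
  updated: d(AHZ,I)=13/4, d(AHZ,V)=35
iteration 3: select AHZ,I (d=13/4, Q=-269/4); attach at lengths (37/8, -11/8); label the merged cluster AHIZ
  updated: d(AHIZ,V)=243/8
iteration 4: select AHIZ,V (d=243/8); attach at lengths (243/16, 243/16); label the merged cluster AHIVZ
final tree: ((((A:-5/6,Z:71/6):73/8,H:39/8):37/8,I:-11/8):243/16,V:243/16)
total length: 469/8

A,Z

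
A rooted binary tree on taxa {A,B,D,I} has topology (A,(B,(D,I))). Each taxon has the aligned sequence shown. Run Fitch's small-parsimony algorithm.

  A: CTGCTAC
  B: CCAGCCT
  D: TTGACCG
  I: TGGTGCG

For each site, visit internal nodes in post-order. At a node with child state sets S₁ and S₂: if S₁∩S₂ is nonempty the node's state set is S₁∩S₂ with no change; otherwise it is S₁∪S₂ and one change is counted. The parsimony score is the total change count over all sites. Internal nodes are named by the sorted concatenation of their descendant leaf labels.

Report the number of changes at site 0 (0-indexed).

1

[col 0] DI: children D:{T}, I:{T} ∩→ {T}; cost 0
[col 0] BDI: children B:{C}, DI:{T} ∪→ {C,T}; cost 1
[col 0] ABDI: children A:{C}, BDI:{C,T} ∩→ {C}; cost 0
[col 1] DI: children D:{T}, I:{G} ∪→ {G,T}; cost 1
[col 1] BDI: children B:{C}, DI:{G,T} ∪→ {C,G,T}; cost 1
[col 1] ABDI: children A:{T}, BDI:{C,G,T} ∩→ {T}; cost 0
[col 2] DI: children D:{G}, I:{G} ∩→ {G}; cost 0
[col 2] BDI: children B:{A}, DI:{G} ∪→ {A,G}; cost 1
[col 2] ABDI: children A:{G}, BDI:{A,G} ∩→ {G}; cost 0
[col 3] DI: children D:{A}, I:{T} ∪→ {A,T}; cost 1
[col 3] BDI: children B:{G}, DI:{A,T} ∪→ {A,G,T}; cost 1
[col 3] ABDI: children A:{C}, BDI:{A,G,T} ∪→ {A,C,G,T}; cost 1
[col 4] DI: children D:{C}, I:{G} ∪→ {C,G}; cost 1
[col 4] BDI: children B:{C}, DI:{C,G} ∩→ {C}; cost 0
[col 4] ABDI: children A:{T}, BDI:{C} ∪→ {C,T}; cost 1
[col 5] DI: children D:{C}, I:{C} ∩→ {C}; cost 0
[col 5] BDI: children B:{C}, DI:{C} ∩→ {C}; cost 0
[col 5] ABDI: children A:{A}, BDI:{C} ∪→ {A,C}; cost 1
[col 6] DI: children D:{G}, I:{G} ∩→ {G}; cost 0
[col 6] BDI: children B:{T}, DI:{G} ∪→ {G,T}; cost 1
[col 6] ABDI: children A:{C}, BDI:{G,T} ∪→ {C,G,T}; cost 1
per-site changes: [1, 2, 1, 3, 2, 1, 2]; total = 12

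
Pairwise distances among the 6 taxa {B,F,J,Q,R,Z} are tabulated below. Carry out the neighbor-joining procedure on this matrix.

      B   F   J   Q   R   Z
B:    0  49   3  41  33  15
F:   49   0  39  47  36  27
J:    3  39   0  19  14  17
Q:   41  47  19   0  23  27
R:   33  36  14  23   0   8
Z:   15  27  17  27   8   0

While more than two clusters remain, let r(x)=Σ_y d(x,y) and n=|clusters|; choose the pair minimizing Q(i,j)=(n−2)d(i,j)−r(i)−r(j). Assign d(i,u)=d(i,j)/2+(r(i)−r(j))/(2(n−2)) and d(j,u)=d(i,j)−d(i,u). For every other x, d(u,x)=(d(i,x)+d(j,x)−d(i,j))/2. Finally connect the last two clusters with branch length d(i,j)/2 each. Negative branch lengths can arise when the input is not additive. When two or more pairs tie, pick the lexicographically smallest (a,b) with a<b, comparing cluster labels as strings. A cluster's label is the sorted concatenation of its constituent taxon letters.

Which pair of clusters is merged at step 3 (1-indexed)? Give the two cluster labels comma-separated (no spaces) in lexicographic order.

iteration 1: select B,J (d=3, Q=-221); attach at lengths (61/8, -37/8); label the merged cluster BJ
  updated: d(BJ,F)=85/2, d(BJ,Q)=57/2, d(BJ,R)=22, d(BJ,Z)=29/2
iteration 2: select F,Z (d=27, Q=-148); attach at lengths (157/6, 5/6); label the merged cluster FZ
  updated: d(BJ,FZ)=15, d(FZ,Q)=47/2, d(FZ,R)=17/2
iteration 3: select BJ,Q (d=57/2, Q=-167/2); attach at lengths (95/8, 133/8); label the merged cluster BJQ
  updated: d(BJQ,FZ)=5, d(BJQ,R)=33/4
iteration 4: select BJQ,FZ (d=5, Q=-87/4); attach at lengths (19/8, 21/8); label the merged cluster BFJQZ
  updated: d(BFJQZ,R)=47/8
iteration 5: select BFJQZ,R (d=47/8); attach at lengths (47/16, 47/16); label the merged cluster BFJQRZ
final tree: ((((B:61/8,J:-37/8):95/8,Q:133/8):19/8,(F:157/6,Z:5/6):21/8):47/16,R:47/16)
total length: 555/8

BJ,Q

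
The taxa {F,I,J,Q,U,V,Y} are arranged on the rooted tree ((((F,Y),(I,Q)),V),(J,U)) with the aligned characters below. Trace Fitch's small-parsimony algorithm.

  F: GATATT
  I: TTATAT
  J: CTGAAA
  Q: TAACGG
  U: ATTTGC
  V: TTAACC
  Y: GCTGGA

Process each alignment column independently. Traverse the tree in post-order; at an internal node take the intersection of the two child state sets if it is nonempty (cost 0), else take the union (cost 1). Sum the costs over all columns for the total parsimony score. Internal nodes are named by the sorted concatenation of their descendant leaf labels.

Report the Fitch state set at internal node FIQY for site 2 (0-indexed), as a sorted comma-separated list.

A,T

site 0, node FY: F={G} ∩ Y={G} → {G} (+0)
site 0, node IQ: I={T} ∩ Q={T} → {T} (+0)
site 0, node FIQY: FY={G} ∪ IQ={T} → {G,T} (+1)
site 0, node FIQVY: FIQY={G,T} ∩ V={T} → {T} (+0)
site 0, node JU: J={C} ∪ U={A} → {A,C} (+1)
site 0, node FIJQUVY: FIQVY={T} ∪ JU={A,C} → {A,C,T} (+1)
site 1, node FY: F={A} ∪ Y={C} → {A,C} (+1)
site 1, node IQ: I={T} ∪ Q={A} → {A,T} (+1)
site 1, node FIQY: FY={A,C} ∩ IQ={A,T} → {A} (+0)
site 1, node FIQVY: FIQY={A} ∪ V={T} → {A,T} (+1)
site 1, node JU: J={T} ∩ U={T} → {T} (+0)
site 1, node FIJQUVY: FIQVY={A,T} ∩ JU={T} → {T} (+0)
site 2, node FY: F={T} ∩ Y={T} → {T} (+0)
site 2, node IQ: I={A} ∩ Q={A} → {A} (+0)
site 2, node FIQY: FY={T} ∪ IQ={A} → {A,T} (+1)
site 2, node FIQVY: FIQY={A,T} ∩ V={A} → {A} (+0)
site 2, node JU: J={G} ∪ U={T} → {G,T} (+1)
site 2, node FIJQUVY: FIQVY={A} ∪ JU={G,T} → {A,G,T} (+1)
site 3, node FY: F={A} ∪ Y={G} → {A,G} (+1)
site 3, node IQ: I={T} ∪ Q={C} → {C,T} (+1)
site 3, node FIQY: FY={A,G} ∪ IQ={C,T} → {A,C,G,T} (+1)
site 3, node FIQVY: FIQY={A,C,G,T} ∩ V={A} → {A} (+0)
site 3, node JU: J={A} ∪ U={T} → {A,T} (+1)
site 3, node FIJQUVY: FIQVY={A} ∩ JU={A,T} → {A} (+0)
site 4, node FY: F={T} ∪ Y={G} → {G,T} (+1)
site 4, node IQ: I={A} ∪ Q={G} → {A,G} (+1)
site 4, node FIQY: FY={G,T} ∩ IQ={A,G} → {G} (+0)
site 4, node FIQVY: FIQY={G} ∪ V={C} → {C,G} (+1)
site 4, node JU: J={A} ∪ U={G} → {A,G} (+1)
site 4, node FIJQUVY: FIQVY={C,G} ∩ JU={A,G} → {G} (+0)
site 5, node FY: F={T} ∪ Y={A} → {A,T} (+1)
site 5, node IQ: I={T} ∪ Q={G} → {G,T} (+1)
site 5, node FIQY: FY={A,T} ∩ IQ={G,T} → {T} (+0)
site 5, node FIQVY: FIQY={T} ∪ V={C} → {C,T} (+1)
site 5, node JU: J={A} ∪ U={C} → {A,C} (+1)
site 5, node FIJQUVY: FIQVY={C,T} ∩ JU={A,C} → {C} (+0)
per-site changes: [3, 3, 3, 4, 4, 4]; total = 21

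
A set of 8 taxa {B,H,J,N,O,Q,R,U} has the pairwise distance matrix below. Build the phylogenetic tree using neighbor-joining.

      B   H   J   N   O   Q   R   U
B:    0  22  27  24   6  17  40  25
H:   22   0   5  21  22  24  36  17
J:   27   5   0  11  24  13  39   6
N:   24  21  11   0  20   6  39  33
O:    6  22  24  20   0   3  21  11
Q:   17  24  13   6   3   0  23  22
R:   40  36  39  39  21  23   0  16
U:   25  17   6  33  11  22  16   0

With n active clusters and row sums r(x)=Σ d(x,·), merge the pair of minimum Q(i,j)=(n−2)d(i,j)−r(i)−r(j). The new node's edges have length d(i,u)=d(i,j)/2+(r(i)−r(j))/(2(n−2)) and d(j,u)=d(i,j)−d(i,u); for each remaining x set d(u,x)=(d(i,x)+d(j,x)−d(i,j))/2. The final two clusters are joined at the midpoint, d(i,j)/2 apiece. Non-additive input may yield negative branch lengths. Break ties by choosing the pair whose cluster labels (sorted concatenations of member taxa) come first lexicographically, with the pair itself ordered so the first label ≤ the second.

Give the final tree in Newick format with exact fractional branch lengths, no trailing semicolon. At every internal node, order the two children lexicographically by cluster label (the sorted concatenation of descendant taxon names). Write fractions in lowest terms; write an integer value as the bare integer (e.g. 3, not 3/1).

((((B:15/2,O:-3/2):43/8,(N:41/6,Q:-5/6):37/8):27/8,(H:43/10,J:7/10):53/8):59/16,(R:15,U:1):59/16)

step 1: merge (R,U) at d=16, Q=-248; branch lengths R→15, U→1; new cluster RU
  updated: d(B,RU)=49/2, d(H,RU)=37/2, d(J,RU)=29/2, d(N,RU)=28, d(O,RU)=8, d(Q,RU)=29/2
step 2: merge (H,J) at d=5, Q=-182; branch lengths H→43/10, J→7/10; new cluster HJ
  updated: d(B,HJ)=22, d(HJ,N)=27/2, d(HJ,O)=41/2, d(HJ,Q)=16, d(HJ,RU)=14
step 3: merge (B,O) at d=6, Q=-127; branch lengths B→15/2, O→-3/2; new cluster BO
  updated: d(BO,HJ)=73/4, d(BO,N)=19, d(BO,Q)=7, d(BO,RU)=53/4
step 4: merge (N,Q) at d=6, Q=-92; branch lengths N→41/6, Q→-5/6; new cluster NQ
  updated: d(BO,NQ)=10, d(HJ,NQ)=47/4, d(NQ,RU)=73/4
step 5: merge (BO,NQ) at d=10, Q=-123/2; branch lengths BO→43/8, NQ→37/8; new cluster BNOQ
  updated: d(BNOQ,HJ)=10, d(BNOQ,RU)=43/4
step 6: merge (BNOQ,HJ) at d=10, Q=-139/4; branch lengths BNOQ→27/8, HJ→53/8; new cluster BHJNOQ
  updated: d(BHJNOQ,RU)=59/8
step 7: merge (BHJNOQ,RU) at d=59/8; branch lengths BHJNOQ→59/16, RU→59/16; new cluster BHJNOQRU
final tree: ((((B:15/2,O:-3/2):43/8,(N:41/6,Q:-5/6):37/8):27/8,(H:43/10,J:7/10):53/8):59/16,(R:15,U:1):59/16)
total length: 483/8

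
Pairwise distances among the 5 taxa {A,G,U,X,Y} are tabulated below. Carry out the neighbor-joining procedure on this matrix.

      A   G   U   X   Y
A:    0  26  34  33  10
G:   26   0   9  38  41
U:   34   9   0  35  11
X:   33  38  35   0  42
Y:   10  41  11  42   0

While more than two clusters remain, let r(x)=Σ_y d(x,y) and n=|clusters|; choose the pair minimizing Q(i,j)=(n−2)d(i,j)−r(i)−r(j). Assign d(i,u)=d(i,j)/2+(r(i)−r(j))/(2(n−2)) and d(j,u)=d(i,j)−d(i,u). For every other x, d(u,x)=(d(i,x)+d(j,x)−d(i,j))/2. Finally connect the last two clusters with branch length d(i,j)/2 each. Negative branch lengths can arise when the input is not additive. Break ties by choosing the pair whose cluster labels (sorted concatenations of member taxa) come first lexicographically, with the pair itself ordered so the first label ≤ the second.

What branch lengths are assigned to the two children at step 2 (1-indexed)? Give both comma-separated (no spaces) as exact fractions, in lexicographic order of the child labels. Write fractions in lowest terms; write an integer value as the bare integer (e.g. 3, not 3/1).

19/2,23

iteration 1: select A,Y (d=10, Q=-177); attach at lengths (29/6, 31/6); label the merged cluster AY
  updated: d(AY,G)=57/2, d(AY,U)=35/2, d(AY,X)=65/2
iteration 2: select AY,X (d=65/2, Q=-119); attach at lengths (19/2, 23); label the merged cluster AXY
  updated: d(AXY,G)=17, d(AXY,U)=10
iteration 3: select AXY,G (d=17, Q=-36); attach at lengths (9, 8); label the merged cluster AGXY
  updated: d(AGXY,U)=1
iteration 4: select AGXY,U (d=1); attach at lengths (1/2, 1/2); label the merged cluster AGUXY
final tree: ((((A:29/6,Y:31/6):19/2,X:23):9,G:8):1/2,U:1/2)
total length: 121/2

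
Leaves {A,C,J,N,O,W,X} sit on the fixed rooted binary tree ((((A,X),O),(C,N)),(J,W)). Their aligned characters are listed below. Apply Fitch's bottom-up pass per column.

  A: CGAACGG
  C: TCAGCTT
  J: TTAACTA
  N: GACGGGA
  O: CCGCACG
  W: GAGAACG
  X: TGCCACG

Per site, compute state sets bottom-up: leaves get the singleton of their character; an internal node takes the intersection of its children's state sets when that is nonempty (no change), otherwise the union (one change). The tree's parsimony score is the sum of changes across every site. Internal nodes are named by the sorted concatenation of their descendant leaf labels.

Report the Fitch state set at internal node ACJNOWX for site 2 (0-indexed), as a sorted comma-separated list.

site 0, node AX: A={C} ∪ X={T} → {C,T} (+1)
site 0, node AOX: AX={C,T} ∩ O={C} → {C} (+0)
site 0, node CN: C={T} ∪ N={G} → {G,T} (+1)
site 0, node ACNOX: AOX={C} ∪ CN={G,T} → {C,G,T} (+1)
site 0, node JW: J={T} ∪ W={G} → {G,T} (+1)
site 0, node ACJNOWX: ACNOX={C,G,T} ∩ JW={G,T} → {G,T} (+0)
site 1, node AX: A={G} ∩ X={G} → {G} (+0)
site 1, node AOX: AX={G} ∪ O={C} → {C,G} (+1)
site 1, node CN: C={C} ∪ N={A} → {A,C} (+1)
site 1, node ACNOX: AOX={C,G} ∩ CN={A,C} → {C} (+0)
site 1, node JW: J={T} ∪ W={A} → {A,T} (+1)
site 1, node ACJNOWX: ACNOX={C} ∪ JW={A,T} → {A,C,T} (+1)
site 2, node AX: A={A} ∪ X={C} → {A,C} (+1)
site 2, node AOX: AX={A,C} ∪ O={G} → {A,C,G} (+1)
site 2, node CN: C={A} ∪ N={C} → {A,C} (+1)
site 2, node ACNOX: AOX={A,C,G} ∩ CN={A,C} → {A,C} (+0)
site 2, node JW: J={A} ∪ W={G} → {A,G} (+1)
site 2, node ACJNOWX: ACNOX={A,C} ∩ JW={A,G} → {A} (+0)
site 3, node AX: A={A} ∪ X={C} → {A,C} (+1)
site 3, node AOX: AX={A,C} ∩ O={C} → {C} (+0)
site 3, node CN: C={G} ∩ N={G} → {G} (+0)
site 3, node ACNOX: AOX={C} ∪ CN={G} → {C,G} (+1)
site 3, node JW: J={A} ∩ W={A} → {A} (+0)
site 3, node ACJNOWX: ACNOX={C,G} ∪ JW={A} → {A,C,G} (+1)
site 4, node AX: A={C} ∪ X={A} → {A,C} (+1)
site 4, node AOX: AX={A,C} ∩ O={A} → {A} (+0)
site 4, node CN: C={C} ∪ N={G} → {C,G} (+1)
site 4, node ACNOX: AOX={A} ∪ CN={C,G} → {A,C,G} (+1)
site 4, node JW: J={C} ∪ W={A} → {A,C} (+1)
site 4, node ACJNOWX: ACNOX={A,C,G} ∩ JW={A,C} → {A,C} (+0)
site 5, node AX: A={G} ∪ X={C} → {C,G} (+1)
site 5, node AOX: AX={C,G} ∩ O={C} → {C} (+0)
site 5, node CN: C={T} ∪ N={G} → {G,T} (+1)
site 5, node ACNOX: AOX={C} ∪ CN={G,T} → {C,G,T} (+1)
site 5, node JW: J={T} ∪ W={C} → {C,T} (+1)
site 5, node ACJNOWX: ACNOX={C,G,T} ∩ JW={C,T} → {C,T} (+0)
site 6, node AX: A={G} ∩ X={G} → {G} (+0)
site 6, node AOX: AX={G} ∩ O={G} → {G} (+0)
site 6, node CN: C={T} ∪ N={A} → {A,T} (+1)
site 6, node ACNOX: AOX={G} ∪ CN={A,T} → {A,G,T} (+1)
site 6, node JW: J={A} ∪ W={G} → {A,G} (+1)
site 6, node ACJNOWX: ACNOX={A,G,T} ∩ JW={A,G} → {A,G} (+0)
per-site changes: [4, 4, 4, 3, 4, 4, 3]; total = 26

A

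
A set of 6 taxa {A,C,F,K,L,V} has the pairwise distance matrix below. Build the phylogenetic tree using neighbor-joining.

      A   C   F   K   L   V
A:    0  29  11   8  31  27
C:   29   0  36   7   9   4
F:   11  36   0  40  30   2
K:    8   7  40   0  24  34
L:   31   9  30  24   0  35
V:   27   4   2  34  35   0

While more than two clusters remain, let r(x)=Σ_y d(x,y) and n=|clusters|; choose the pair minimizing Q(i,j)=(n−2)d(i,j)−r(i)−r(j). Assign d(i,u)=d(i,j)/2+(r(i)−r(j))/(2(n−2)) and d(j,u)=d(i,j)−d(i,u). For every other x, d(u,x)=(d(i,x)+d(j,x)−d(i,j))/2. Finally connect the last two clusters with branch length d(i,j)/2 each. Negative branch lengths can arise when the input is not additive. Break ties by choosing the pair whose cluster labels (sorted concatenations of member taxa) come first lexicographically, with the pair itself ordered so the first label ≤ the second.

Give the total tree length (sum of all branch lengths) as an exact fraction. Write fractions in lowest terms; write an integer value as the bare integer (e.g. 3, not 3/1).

iteration 1: select F,V (d=2, Q=-213); attach at lengths (25/8, -9/8); label the merged cluster FV
  updated: d(A,FV)=18, d(C,FV)=19, d(FV,K)=36, d(FV,L)=63/2
iteration 2: select A,K (d=8, Q=-137); attach at lengths (35/6, 13/6); label the merged cluster AK
  updated: d(AK,C)=14, d(AK,FV)=23, d(AK,L)=47/2
iteration 3: select AK,FV (d=23, Q=-88); attach at lengths (33/4, 59/4); label the merged cluster AFKV
  updated: d(AFKV,C)=5, d(AFKV,L)=16
iteration 4: select AFKV,C (d=5, Q=-30); attach at lengths (6, -1); label the merged cluster ACFKV
  updated: d(ACFKV,L)=10
iteration 5: select ACFKV,L (d=10); attach at lengths (5, 5); label the merged cluster ACFKLV
final tree: ((((A:35/6,K:13/6):33/4,(F:25/8,V:-9/8):59/4):6,C:-1):5,L:5)
total length: 48

48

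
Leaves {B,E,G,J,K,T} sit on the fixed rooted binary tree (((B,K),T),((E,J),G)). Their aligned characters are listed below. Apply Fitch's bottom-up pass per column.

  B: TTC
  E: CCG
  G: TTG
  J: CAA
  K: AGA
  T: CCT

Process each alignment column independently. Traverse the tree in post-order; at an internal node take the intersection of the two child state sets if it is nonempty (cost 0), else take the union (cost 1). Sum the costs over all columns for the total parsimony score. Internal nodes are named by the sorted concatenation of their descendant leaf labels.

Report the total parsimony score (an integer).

BK@0: {T} ∪ {A} = {A,T} (union, +1)
BKT@0: {A,T} ∪ {C} = {A,C,T} (union, +1)
EJ@0: {C} ∩ {C} = {C} (intersection, +0)
EGJ@0: {C} ∪ {T} = {C,T} (union, +1)
BEGJKT@0: {A,C,T} ∩ {C,T} = {C,T} (intersection, +0)
BK@1: {T} ∪ {G} = {G,T} (union, +1)
BKT@1: {G,T} ∪ {C} = {C,G,T} (union, +1)
EJ@1: {C} ∪ {A} = {A,C} (union, +1)
EGJ@1: {A,C} ∪ {T} = {A,C,T} (union, +1)
BEGJKT@1: {C,G,T} ∩ {A,C,T} = {C,T} (intersection, +0)
BK@2: {C} ∪ {A} = {A,C} (union, +1)
BKT@2: {A,C} ∪ {T} = {A,C,T} (union, +1)
EJ@2: {G} ∪ {A} = {A,G} (union, +1)
EGJ@2: {A,G} ∩ {G} = {G} (intersection, +0)
BEGJKT@2: {A,C,T} ∪ {G} = {A,C,G,T} (union, +1)
per-site changes: [3, 4, 4]; total = 11

11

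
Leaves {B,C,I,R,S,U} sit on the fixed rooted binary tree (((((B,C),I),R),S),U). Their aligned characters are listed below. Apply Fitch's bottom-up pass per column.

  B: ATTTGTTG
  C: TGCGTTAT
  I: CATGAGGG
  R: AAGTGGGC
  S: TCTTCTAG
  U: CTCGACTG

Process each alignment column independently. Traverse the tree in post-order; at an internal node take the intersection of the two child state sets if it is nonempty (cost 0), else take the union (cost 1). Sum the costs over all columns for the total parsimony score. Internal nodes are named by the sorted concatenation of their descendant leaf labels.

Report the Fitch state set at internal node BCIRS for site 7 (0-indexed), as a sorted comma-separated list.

G

[col 0] BC: children B:{A}, C:{T} ∪→ {A,T}; cost 1
[col 0] BCI: children BC:{A,T}, I:{C} ∪→ {A,C,T}; cost 1
[col 0] BCIR: children BCI:{A,C,T}, R:{A} ∩→ {A}; cost 0
[col 0] BCIRS: children BCIR:{A}, S:{T} ∪→ {A,T}; cost 1
[col 0] BCIRSU: children BCIRS:{A,T}, U:{C} ∪→ {A,C,T}; cost 1
[col 1] BC: children B:{T}, C:{G} ∪→ {G,T}; cost 1
[col 1] BCI: children BC:{G,T}, I:{A} ∪→ {A,G,T}; cost 1
[col 1] BCIR: children BCI:{A,G,T}, R:{A} ∩→ {A}; cost 0
[col 1] BCIRS: children BCIR:{A}, S:{C} ∪→ {A,C}; cost 1
[col 1] BCIRSU: children BCIRS:{A,C}, U:{T} ∪→ {A,C,T}; cost 1
[col 2] BC: children B:{T}, C:{C} ∪→ {C,T}; cost 1
[col 2] BCI: children BC:{C,T}, I:{T} ∩→ {T}; cost 0
[col 2] BCIR: children BCI:{T}, R:{G} ∪→ {G,T}; cost 1
[col 2] BCIRS: children BCIR:{G,T}, S:{T} ∩→ {T}; cost 0
[col 2] BCIRSU: children BCIRS:{T}, U:{C} ∪→ {C,T}; cost 1
[col 3] BC: children B:{T}, C:{G} ∪→ {G,T}; cost 1
[col 3] BCI: children BC:{G,T}, I:{G} ∩→ {G}; cost 0
[col 3] BCIR: children BCI:{G}, R:{T} ∪→ {G,T}; cost 1
[col 3] BCIRS: children BCIR:{G,T}, S:{T} ∩→ {T}; cost 0
[col 3] BCIRSU: children BCIRS:{T}, U:{G} ∪→ {G,T}; cost 1
[col 4] BC: children B:{G}, C:{T} ∪→ {G,T}; cost 1
[col 4] BCI: children BC:{G,T}, I:{A} ∪→ {A,G,T}; cost 1
[col 4] BCIR: children BCI:{A,G,T}, R:{G} ∩→ {G}; cost 0
[col 4] BCIRS: children BCIR:{G}, S:{C} ∪→ {C,G}; cost 1
[col 4] BCIRSU: children BCIRS:{C,G}, U:{A} ∪→ {A,C,G}; cost 1
[col 5] BC: children B:{T}, C:{T} ∩→ {T}; cost 0
[col 5] BCI: children BC:{T}, I:{G} ∪→ {G,T}; cost 1
[col 5] BCIR: children BCI:{G,T}, R:{G} ∩→ {G}; cost 0
[col 5] BCIRS: children BCIR:{G}, S:{T} ∪→ {G,T}; cost 1
[col 5] BCIRSU: children BCIRS:{G,T}, U:{C} ∪→ {C,G,T}; cost 1
[col 6] BC: children B:{T}, C:{A} ∪→ {A,T}; cost 1
[col 6] BCI: children BC:{A,T}, I:{G} ∪→ {A,G,T}; cost 1
[col 6] BCIR: children BCI:{A,G,T}, R:{G} ∩→ {G}; cost 0
[col 6] BCIRS: children BCIR:{G}, S:{A} ∪→ {A,G}; cost 1
[col 6] BCIRSU: children BCIRS:{A,G}, U:{T} ∪→ {A,G,T}; cost 1
[col 7] BC: children B:{G}, C:{T} ∪→ {G,T}; cost 1
[col 7] BCI: children BC:{G,T}, I:{G} ∩→ {G}; cost 0
[col 7] BCIR: children BCI:{G}, R:{C} ∪→ {C,G}; cost 1
[col 7] BCIRS: children BCIR:{C,G}, S:{G} ∩→ {G}; cost 0
[col 7] BCIRSU: children BCIRS:{G}, U:{G} ∩→ {G}; cost 0
per-site changes: [4, 4, 3, 3, 4, 3, 4, 2]; total = 27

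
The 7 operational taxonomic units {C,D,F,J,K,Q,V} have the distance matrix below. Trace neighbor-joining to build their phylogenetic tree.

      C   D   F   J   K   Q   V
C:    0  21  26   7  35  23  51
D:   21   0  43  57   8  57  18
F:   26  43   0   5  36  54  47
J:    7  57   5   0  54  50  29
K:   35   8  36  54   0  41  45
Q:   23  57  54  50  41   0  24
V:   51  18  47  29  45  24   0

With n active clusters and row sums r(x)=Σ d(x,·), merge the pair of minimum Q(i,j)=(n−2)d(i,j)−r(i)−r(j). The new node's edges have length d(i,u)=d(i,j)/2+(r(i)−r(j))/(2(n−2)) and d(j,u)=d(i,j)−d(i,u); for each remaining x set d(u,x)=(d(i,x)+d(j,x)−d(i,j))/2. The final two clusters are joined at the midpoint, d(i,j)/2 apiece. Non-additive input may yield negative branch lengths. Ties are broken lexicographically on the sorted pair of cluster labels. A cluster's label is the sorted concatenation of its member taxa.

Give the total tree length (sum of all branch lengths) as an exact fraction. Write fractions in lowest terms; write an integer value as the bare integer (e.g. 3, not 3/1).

345/4

1. join F+J (d=5, Q=-388) ⇒ FJ; edges |F|=17/5, |J|=8/5
  updated: d(C,FJ)=14, d(D,FJ)=95/2, d(FJ,K)=85/2, d(FJ,Q)=99/2, d(FJ,V)=71/2
2. join D+K (d=8, Q=-291) ⇒ DK; edges |D|=3/2, |K|=13/2
  updated: d(C,DK)=24, d(DK,FJ)=41, d(DK,Q)=45, d(DK,V)=55/2
3. join C+FJ (d=14, Q=-210) ⇒ CFJ; edges |C|=7/3, |FJ|=35/3
  updated: d(CFJ,DK)=51/2, d(CFJ,Q)=117/4, d(CFJ,V)=145/4
4. join CFJ+DK (d=51/2, Q=-138) ⇒ CDFJK; edges |CFJ|=11, |DK|=29/2
  updated: d(CDFJK,Q)=195/8, d(CDFJK,V)=153/8
5. join CDFJK+Q (d=195/8, Q=-135/2) ⇒ CDFJKQ; edges |CDFJK|=39/4, |Q|=117/8
  updated: d(CDFJKQ,V)=75/8
6. join CDFJKQ+V (d=75/8) ⇒ CDFJKQV; edges |CDFJKQ|=75/16, |V|=75/16
final tree: ((((C:7/3,(F:17/5,J:8/5):35/3):11,(D:3/2,K:13/2):29/2):39/4,Q:117/8):75/16,V:75/16)
total length: 345/4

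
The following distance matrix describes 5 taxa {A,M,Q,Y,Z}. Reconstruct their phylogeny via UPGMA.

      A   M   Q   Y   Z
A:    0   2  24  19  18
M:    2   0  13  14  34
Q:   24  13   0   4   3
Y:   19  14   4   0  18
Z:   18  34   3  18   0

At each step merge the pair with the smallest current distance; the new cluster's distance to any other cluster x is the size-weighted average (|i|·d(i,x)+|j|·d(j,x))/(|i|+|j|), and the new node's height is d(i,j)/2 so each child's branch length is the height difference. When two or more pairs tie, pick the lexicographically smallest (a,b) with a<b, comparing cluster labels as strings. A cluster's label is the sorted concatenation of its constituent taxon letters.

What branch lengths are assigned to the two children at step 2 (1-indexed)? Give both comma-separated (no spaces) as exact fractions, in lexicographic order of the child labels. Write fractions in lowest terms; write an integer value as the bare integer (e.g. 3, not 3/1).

3/2,3/2

step 1: merge (A,M) at d=2; branch lengths A→1, M→1; new cluster AM
  updated: d(AM,Q)=37/2, d(AM,Y)=33/2, d(AM,Z)=26
step 2: merge (Q,Z) at d=3; branch lengths Q→3/2, Z→3/2; new cluster QZ
  updated: d(AM,QZ)=89/4, d(QZ,Y)=11
step 3: merge (QZ,Y) at d=11; branch lengths QZ→4, Y→11/2; new cluster QYZ
  updated: d(AM,QYZ)=61/3
step 4: merge (AM,QYZ) at d=61/3; branch lengths AM→55/6, QYZ→14/3; new cluster AMQYZ
final tree: ((A:1,M:1):55/6,((Q:3/2,Z:3/2):4,Y:11/2):14/3)
total length: 85/3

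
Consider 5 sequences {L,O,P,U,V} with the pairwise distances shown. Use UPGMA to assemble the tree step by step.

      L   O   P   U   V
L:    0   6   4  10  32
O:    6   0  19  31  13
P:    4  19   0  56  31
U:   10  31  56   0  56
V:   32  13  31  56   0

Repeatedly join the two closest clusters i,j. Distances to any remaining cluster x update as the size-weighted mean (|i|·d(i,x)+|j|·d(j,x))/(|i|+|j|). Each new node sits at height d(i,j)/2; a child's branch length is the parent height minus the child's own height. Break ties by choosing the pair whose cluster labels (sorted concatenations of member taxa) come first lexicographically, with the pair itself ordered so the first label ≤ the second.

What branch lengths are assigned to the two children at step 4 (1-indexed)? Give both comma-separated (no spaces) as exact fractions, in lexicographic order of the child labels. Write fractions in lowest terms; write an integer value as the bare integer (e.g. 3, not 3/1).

iteration 1: select L,P (d=4); attach at lengths (2, 2); label the merged cluster LP
  updated: d(LP,O)=25/2, d(LP,U)=33, d(LP,V)=63/2
iteration 2: select LP,O (d=25/2); attach at lengths (17/4, 25/4); label the merged cluster LOP
  updated: d(LOP,U)=97/3, d(LOP,V)=76/3
iteration 3: select LOP,V (d=76/3); attach at lengths (77/12, 38/3); label the merged cluster LOPV
  updated: d(LOPV,U)=153/4
iteration 4: select LOPV,U (d=153/4); attach at lengths (155/24, 153/8); label the merged cluster LOPUV
final tree: ((((L:2,P:2):17/4,O:25/4):77/12,V:38/3):155/24,U:153/8)
total length: 355/6

155/24,153/8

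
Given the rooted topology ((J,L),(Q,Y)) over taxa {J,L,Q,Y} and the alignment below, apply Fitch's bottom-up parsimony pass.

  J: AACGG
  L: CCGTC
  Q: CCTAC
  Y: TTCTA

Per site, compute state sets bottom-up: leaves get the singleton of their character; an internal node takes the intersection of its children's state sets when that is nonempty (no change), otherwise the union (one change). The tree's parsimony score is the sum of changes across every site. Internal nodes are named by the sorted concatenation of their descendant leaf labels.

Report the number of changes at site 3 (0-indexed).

JL@0: {A} ∪ {C} = {A,C} (union, +1)
QY@0: {C} ∪ {T} = {C,T} (union, +1)
JLQY@0: {A,C} ∩ {C,T} = {C} (intersection, +0)
JL@1: {A} ∪ {C} = {A,C} (union, +1)
QY@1: {C} ∪ {T} = {C,T} (union, +1)
JLQY@1: {A,C} ∩ {C,T} = {C} (intersection, +0)
JL@2: {C} ∪ {G} = {C,G} (union, +1)
QY@2: {T} ∪ {C} = {C,T} (union, +1)
JLQY@2: {C,G} ∩ {C,T} = {C} (intersection, +0)
JL@3: {G} ∪ {T} = {G,T} (union, +1)
QY@3: {A} ∪ {T} = {A,T} (union, +1)
JLQY@3: {G,T} ∩ {A,T} = {T} (intersection, +0)
JL@4: {G} ∪ {C} = {C,G} (union, +1)
QY@4: {C} ∪ {A} = {A,C} (union, +1)
JLQY@4: {C,G} ∩ {A,C} = {C} (intersection, +0)
per-site changes: [2, 2, 2, 2, 2]; total = 10

2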